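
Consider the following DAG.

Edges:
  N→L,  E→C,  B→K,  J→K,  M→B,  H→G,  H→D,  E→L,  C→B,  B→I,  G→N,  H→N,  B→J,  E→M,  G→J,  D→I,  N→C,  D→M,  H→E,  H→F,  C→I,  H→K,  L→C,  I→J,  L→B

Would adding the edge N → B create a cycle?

No

Adding N→B creates a cycle iff B can already reach N.
Explore from B: no path reaches N. The graph stays acyclic.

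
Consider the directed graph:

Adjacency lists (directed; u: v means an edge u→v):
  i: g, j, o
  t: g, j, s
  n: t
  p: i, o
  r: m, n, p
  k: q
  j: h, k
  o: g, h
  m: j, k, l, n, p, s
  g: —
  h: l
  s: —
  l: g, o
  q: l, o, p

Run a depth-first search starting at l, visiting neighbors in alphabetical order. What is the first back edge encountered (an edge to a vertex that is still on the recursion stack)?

DFS from l (visiting neighbors in alphabetical order); mark gray on enter, black on exit:
l gray
  g gray
  g black
  o gray
    o→g: g black — skip
    h gray
      h→l: l is gray → back edge
First back edge: h → l.

h->l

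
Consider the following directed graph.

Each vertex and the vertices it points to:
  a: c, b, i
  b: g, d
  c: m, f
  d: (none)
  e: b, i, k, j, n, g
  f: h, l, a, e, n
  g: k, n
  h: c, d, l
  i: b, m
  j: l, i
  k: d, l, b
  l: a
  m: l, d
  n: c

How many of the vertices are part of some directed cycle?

13

A vertex is on a directed cycle iff it belongs to a strongly connected component of size ≥ 2 (or has a self-loop).
The vertices on cycles are {a, b, c, e, f, g, h, i, j, k, l, m, n} — 13 in total.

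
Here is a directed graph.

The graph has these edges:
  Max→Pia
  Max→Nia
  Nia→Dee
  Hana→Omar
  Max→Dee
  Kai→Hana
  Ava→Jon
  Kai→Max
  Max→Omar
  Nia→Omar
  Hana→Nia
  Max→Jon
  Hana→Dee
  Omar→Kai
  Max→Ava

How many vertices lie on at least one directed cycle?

A vertex is on a directed cycle iff it belongs to a strongly connected component of size ≥ 2 (or has a self-loop).
The vertices on cycles are {Kai, Max, Nia, Hana, Omar} — 5 in total.

5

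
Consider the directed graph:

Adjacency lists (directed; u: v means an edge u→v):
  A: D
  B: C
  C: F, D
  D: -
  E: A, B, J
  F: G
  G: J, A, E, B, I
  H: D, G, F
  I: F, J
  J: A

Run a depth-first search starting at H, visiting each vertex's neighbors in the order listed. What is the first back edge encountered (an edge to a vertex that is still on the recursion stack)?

DFS from H (visiting each vertex's neighbors in the order listed); mark gray on enter, black on exit:
H gray
  D gray
  D black
  G gray
    J gray
      A gray
        A→D: D black — skip
      A black
    J black
    G→A: A black — skip
    E gray
      E→A: A black — skip
      B gray
        C gray
          F gray
            F→G: G is gray → back edge
First back edge: F → G.

F->G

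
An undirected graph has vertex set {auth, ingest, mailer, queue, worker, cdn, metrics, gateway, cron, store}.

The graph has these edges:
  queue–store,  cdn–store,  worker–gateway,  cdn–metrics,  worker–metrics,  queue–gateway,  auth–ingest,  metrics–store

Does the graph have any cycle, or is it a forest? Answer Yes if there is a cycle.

DFS, tracking each vertex's parent; an edge to a visited non-parent vertex closes a cycle.
Start from store:
visit store (parent –)
  visit cdn (parent store)
    visit metrics (parent cdn)
      metrics–store: store visited and ≠ parent → cycle
Cycle: store – cdn – metrics – store.

Yes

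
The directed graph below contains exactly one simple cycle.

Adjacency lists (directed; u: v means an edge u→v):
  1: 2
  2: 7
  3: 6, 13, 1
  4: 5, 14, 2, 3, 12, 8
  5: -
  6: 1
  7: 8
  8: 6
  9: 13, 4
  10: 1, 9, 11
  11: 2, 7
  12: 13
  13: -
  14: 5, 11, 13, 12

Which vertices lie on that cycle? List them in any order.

1, 2, 6, 7, 8

DFS with gray/black marking from 2:
2 gray
  7 gray
    8 gray
      6 gray
        1 gray
          1→2: 2 is gray → back edge
Back edge closes the cycle 2 → 7 → 8 → 6 → 1 → 2; its vertices are {1, 2, 6, 7, 8}.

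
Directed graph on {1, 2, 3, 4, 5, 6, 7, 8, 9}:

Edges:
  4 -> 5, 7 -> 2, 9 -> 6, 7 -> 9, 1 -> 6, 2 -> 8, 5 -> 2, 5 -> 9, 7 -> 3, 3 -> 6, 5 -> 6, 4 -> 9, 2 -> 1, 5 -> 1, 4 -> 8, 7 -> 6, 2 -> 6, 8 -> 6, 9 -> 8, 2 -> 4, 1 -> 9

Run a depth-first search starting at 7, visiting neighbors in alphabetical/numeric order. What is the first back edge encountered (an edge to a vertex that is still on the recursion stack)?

5->2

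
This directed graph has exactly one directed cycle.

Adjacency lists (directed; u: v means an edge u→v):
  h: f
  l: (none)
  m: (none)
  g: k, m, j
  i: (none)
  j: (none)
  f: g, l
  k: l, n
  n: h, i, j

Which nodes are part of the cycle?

f, g, h, k, n

DFS with gray/black marking from g:
g gray
  k gray
    l gray
    l black
    n gray
      h gray
        f gray
          f→g: g is gray → back edge
Back edge closes the cycle g → k → n → h → f → g; its vertices are {f, g, h, k, n}.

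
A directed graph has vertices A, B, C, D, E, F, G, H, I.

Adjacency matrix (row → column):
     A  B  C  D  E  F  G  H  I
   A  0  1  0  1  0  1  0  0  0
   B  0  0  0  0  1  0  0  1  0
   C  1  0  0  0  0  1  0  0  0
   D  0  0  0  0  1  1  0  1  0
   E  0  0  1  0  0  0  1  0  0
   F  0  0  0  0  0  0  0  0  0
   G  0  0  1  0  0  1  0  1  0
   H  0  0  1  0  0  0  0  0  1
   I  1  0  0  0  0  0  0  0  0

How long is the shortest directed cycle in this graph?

For each vertex v, BFS finds the shortest path from v back to v.
The shortest such closed walk is I → A → D → H → I, length 4.

4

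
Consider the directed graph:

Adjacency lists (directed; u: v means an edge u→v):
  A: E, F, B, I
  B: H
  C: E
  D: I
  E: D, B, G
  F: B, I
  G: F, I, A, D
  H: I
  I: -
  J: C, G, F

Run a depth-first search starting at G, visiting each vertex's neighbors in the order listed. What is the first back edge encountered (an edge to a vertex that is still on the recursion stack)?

E→G

DFS from G (visiting each vertex's neighbors in the order listed); mark gray on enter, black on exit:
G gray
  F gray
    B gray
      H gray
        I gray
        I black
      H black
    B black
    F→I: I black — skip
  F black
  G→I: I black — skip
  A gray
    E gray
      D gray
        D→I: I black — skip
      D black
      E→B: B black — skip
      E→G: G is gray → back edge
First back edge: E → G.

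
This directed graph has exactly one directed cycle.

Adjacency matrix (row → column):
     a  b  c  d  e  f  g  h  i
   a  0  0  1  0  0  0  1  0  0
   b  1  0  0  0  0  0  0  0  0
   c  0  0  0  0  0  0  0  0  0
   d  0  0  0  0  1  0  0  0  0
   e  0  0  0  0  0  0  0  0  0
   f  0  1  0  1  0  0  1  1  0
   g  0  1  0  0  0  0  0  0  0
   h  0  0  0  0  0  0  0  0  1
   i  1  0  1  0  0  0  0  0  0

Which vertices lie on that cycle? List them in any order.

DFS with gray/black marking from g:
g gray
  b gray
    a gray
      a→g: g is gray → back edge
Back edge closes the cycle g → b → a → g; its vertices are {a, b, g}.

a, b, g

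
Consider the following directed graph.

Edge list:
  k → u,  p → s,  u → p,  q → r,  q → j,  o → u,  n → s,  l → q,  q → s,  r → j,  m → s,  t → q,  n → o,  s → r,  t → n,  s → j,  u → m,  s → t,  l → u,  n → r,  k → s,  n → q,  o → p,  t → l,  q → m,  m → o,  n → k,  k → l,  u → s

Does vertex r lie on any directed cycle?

No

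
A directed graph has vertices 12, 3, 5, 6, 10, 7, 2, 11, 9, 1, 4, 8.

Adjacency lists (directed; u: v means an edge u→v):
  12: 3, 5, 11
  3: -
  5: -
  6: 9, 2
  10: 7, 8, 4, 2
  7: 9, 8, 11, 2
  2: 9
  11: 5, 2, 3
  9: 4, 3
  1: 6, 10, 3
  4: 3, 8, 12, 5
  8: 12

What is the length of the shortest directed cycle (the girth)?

5

For each vertex v, BFS finds the shortest path from v back to v.
The shortest such closed walk is 11 → 2 → 9 → 4 → 12 → 11, length 5.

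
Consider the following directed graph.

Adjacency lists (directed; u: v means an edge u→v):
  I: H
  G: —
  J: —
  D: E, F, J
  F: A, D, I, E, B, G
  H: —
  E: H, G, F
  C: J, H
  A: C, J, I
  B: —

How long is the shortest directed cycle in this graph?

For each vertex v, BFS finds the shortest path from v back to v.
The shortest such closed walk is F → E → F, length 2.

2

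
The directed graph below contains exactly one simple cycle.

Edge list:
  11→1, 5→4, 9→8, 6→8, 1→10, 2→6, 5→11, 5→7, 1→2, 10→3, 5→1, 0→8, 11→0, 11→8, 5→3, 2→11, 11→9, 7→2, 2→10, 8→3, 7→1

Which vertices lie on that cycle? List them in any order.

1, 2, 11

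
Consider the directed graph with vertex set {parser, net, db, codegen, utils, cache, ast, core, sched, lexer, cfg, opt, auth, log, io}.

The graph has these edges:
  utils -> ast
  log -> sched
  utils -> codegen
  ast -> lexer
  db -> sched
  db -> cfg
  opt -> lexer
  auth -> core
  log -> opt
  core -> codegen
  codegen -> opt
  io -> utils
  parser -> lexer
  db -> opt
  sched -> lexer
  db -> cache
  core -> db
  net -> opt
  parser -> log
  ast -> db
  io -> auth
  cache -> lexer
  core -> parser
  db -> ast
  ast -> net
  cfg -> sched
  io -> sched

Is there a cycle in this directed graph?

Yes

DFS with white/gray/black marking, starting from cache:
cache gray
  lexer gray
  lexer black
cache black
parser gray
  parser→lexer: lexer black — skip
  log gray
    sched gray
      sched→lexer: lexer black — skip
    sched black
    opt gray
      opt→lexer: lexer black — skip
    opt black
  log black
parser black
net gray
  net→opt: opt black — skip
net black
db gray
  db→sched: sched black — skip
  cfg gray
    cfg→sched: sched black — skip
  cfg black
  ast gray
    ast→lexer: lexer black — skip
    ast→db: db is gray → back edge
Back edge found, so a cycle exists: db → ast → db.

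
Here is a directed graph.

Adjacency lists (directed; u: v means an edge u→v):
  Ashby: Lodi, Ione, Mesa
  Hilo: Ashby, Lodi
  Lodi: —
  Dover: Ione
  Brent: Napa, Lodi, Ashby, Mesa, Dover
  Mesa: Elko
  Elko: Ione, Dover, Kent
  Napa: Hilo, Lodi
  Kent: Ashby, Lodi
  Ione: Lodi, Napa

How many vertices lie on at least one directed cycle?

8

A vertex is on a directed cycle iff it belongs to a strongly connected component of size ≥ 2 (or has a self-loop).
The vertices on cycles are {Elko, Hilo, Ione, Kent, Mesa, Napa, Ashby, Dover} — 8 in total.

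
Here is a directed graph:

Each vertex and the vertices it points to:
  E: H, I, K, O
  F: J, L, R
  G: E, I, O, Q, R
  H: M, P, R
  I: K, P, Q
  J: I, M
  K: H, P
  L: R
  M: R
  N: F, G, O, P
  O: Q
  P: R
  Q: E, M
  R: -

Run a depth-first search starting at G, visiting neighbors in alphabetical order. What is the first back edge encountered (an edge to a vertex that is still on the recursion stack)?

Q->E

DFS from G (visiting neighbors in alphabetical order); mark gray on enter, black on exit:
G gray
  E gray
    H gray
      M gray
        R gray
        R black
      M black
      P gray
        P→R: R black — skip
      P black
      H→R: R black — skip
    H black
    I gray
      K gray
        K→H: H black — skip
        K→P: P black — skip
      K black
      I→P: P black — skip
      Q gray
        Q→E: E is gray → back edge
First back edge: Q → E.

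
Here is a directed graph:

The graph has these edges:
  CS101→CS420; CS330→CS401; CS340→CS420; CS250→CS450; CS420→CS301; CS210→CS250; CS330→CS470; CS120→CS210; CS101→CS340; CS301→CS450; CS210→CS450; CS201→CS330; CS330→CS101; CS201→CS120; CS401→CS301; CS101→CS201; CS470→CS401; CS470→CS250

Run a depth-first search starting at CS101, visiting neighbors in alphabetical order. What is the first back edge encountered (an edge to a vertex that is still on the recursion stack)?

DFS from CS101 (visiting neighbors in alphabetical order); mark gray on enter, black on exit:
CS101 gray
  CS201 gray
    CS120 gray
      CS210 gray
        CS250 gray
          CS450 gray
          CS450 black
        CS250 black
        CS210→CS450: CS450 black — skip
      CS210 black
    CS120 black
    CS330 gray
      CS330→CS101: CS101 is gray → back edge
First back edge: CS330 → CS101.

CS330→CS101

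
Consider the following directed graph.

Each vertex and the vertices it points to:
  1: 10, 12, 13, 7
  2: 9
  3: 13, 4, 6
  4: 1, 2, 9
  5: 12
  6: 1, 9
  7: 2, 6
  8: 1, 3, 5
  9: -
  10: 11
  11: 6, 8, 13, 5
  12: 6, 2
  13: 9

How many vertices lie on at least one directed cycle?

10

A vertex is on a directed cycle iff it belongs to a strongly connected component of size ≥ 2 (or has a self-loop).
The vertices on cycles are {1, 3, 4, 5, 6, 7, 8, 10, 11, 12} — 10 in total.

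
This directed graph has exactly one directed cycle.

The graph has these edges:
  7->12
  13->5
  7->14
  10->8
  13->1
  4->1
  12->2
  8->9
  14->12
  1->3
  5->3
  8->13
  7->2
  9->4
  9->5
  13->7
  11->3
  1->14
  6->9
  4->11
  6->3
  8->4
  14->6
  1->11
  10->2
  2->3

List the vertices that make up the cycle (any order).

DFS with gray/black marking from 9:
9 gray
  4 gray
    1 gray
      14 gray
        12 gray
          2 gray
            3 gray
            3 black
          2 black
        12 black
        6 gray
          6→9: 9 is gray → back edge
Back edge closes the cycle 9 → 4 → 1 → 14 → 6 → 9; its vertices are {1, 4, 6, 9, 14}.

1, 4, 6, 9, 14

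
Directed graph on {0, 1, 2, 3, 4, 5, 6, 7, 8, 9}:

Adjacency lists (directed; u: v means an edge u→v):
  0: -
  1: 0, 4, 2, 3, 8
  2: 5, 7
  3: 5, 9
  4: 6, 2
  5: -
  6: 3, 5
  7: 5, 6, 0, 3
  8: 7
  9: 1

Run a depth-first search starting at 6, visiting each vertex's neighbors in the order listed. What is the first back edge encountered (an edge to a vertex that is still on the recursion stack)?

4->6

DFS from 6 (visiting each vertex's neighbors in the order listed); mark gray on enter, black on exit:
6 gray
  3 gray
    5 gray
    5 black
    9 gray
      1 gray
        0 gray
        0 black
        4 gray
          4→6: 6 is gray → back edge
First back edge: 4 → 6.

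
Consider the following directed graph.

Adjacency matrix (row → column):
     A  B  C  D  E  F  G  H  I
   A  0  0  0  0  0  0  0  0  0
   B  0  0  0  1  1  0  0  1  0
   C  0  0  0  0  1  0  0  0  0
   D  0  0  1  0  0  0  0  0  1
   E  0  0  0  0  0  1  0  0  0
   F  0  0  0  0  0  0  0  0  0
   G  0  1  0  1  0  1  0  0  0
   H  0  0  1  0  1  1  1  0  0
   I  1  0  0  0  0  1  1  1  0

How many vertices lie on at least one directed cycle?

5

A vertex is on a directed cycle iff it belongs to a strongly connected component of size ≥ 2 (or has a self-loop).
The vertices on cycles are {B, D, G, H, I} — 5 in total.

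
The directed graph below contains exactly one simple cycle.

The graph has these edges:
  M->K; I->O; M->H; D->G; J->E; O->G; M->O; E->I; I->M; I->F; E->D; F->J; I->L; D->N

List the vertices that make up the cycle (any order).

E, F, I, J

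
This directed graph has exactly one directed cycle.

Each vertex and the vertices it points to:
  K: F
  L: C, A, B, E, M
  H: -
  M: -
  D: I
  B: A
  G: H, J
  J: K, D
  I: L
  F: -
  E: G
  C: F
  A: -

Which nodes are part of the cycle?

D, E, G, I, J, L

DFS with gray/black marking from L:
L gray
  C gray
    F gray
    F black
  C black
  A gray
  A black
  B gray
    B→A: A black — skip
  B black
  E gray
    G gray
      H gray
      H black
      J gray
        K gray
          K→F: F black — skip
        K black
        D gray
          I gray
            I→L: L is gray → back edge
Back edge closes the cycle L → E → G → J → D → I → L; its vertices are {D, E, G, I, J, L}.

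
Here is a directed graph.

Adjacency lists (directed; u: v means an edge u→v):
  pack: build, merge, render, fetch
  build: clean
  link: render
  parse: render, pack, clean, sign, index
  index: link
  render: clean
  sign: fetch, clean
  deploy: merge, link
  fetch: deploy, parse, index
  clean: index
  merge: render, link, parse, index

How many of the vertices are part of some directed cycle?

A vertex is on a directed cycle iff it belongs to a strongly connected component of size ≥ 2 (or has a self-loop).
The vertices on cycles are {link, pack, sign, clean, fetch, index, merge, parse, deploy, render} — 10 in total.

10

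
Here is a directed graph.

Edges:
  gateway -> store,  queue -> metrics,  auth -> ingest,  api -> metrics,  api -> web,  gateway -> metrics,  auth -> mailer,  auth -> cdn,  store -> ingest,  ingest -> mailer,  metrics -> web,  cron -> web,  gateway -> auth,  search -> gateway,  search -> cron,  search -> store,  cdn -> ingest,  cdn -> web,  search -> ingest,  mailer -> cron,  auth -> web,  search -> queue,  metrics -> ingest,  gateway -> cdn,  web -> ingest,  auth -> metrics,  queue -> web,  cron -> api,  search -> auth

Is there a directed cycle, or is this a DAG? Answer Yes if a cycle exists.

Yes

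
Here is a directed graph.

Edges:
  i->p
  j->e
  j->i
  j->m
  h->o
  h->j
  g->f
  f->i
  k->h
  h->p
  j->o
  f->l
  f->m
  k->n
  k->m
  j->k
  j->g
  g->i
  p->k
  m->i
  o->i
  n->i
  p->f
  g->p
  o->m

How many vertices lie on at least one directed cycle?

A vertex is on a directed cycle iff it belongs to a strongly connected component of size ≥ 2 (or has a self-loop).
The vertices on cycles are {f, g, h, i, j, k, m, n, o, p} — 10 in total.

10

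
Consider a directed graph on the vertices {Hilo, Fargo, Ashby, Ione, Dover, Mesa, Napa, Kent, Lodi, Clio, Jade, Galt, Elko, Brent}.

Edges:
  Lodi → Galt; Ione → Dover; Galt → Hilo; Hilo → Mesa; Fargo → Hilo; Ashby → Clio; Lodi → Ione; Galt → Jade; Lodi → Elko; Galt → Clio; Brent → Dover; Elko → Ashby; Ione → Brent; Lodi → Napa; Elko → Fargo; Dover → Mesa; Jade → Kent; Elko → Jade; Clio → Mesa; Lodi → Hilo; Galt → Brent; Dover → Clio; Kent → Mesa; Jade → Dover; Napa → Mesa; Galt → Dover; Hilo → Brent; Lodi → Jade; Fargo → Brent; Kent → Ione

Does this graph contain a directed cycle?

DFS with white/gray/black marking, starting from Brent:
Brent gray
  Dover gray
    Clio gray
      Mesa gray
      Mesa black
    Clio black
    Dover→Mesa: Mesa black — skip
  Dover black
Brent black
Hilo gray
  Hilo→Brent: Brent black — skip
  Hilo→Mesa: Mesa black — skip
Hilo black
Fargo gray
  Fargo→Hilo: Hilo black — skip
  Fargo→Brent: Brent black — skip
Fargo black
Ashby gray
  Ashby→Clio: Clio black — skip
Ashby black
Ione gray
  Ione→Brent: Brent black — skip
  Ione→Dover: Dover black — skip
Ione black
Napa gray
  Napa→Mesa: Mesa black — skip
Napa black
Kent gray
  Kent→Mesa: Mesa black — skip
  Kent→Ione: Ione black — skip
Kent black
Lodi gray
  Elko gray
    Elko→Fargo: Fargo black — skip
    Jade gray
      Jade→Kent: Kent black — skip
      Jade→Dover: Dover black — skip
    Jade black
    Elko→Ashby: Ashby black — skip
  Elko black
  Lodi→Hilo: Hilo black — skip
  Lodi→Jade: Jade black — skip
  Lodi→Ione: Ione black — skip
  Galt gray
    Galt→Jade: Jade black — skip
    Galt→Hilo: Hilo black — skip
    Galt→Dover: Dover black — skip
    Galt→Clio: Clio black — skip
    Galt→Brent: Brent black — skip
  Galt black
  Lodi→Napa: Napa black — skip
Lodi black
Every edge goes to a white or black vertex — no back edge, so the graph is acyclic.

No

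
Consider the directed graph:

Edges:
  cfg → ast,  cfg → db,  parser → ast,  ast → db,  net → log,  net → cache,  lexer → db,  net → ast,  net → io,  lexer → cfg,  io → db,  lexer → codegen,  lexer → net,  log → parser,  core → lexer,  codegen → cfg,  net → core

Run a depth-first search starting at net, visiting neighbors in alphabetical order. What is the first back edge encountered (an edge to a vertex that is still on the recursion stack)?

DFS from net (visiting neighbors in alphabetical order); mark gray on enter, black on exit:
net gray
  ast gray
    db gray
    db black
  ast black
  cache gray
  cache black
  core gray
    lexer gray
      cfg gray
        cfg→ast: ast black — skip
        cfg→db: db black — skip
      cfg black
      codegen gray
        codegen→cfg: cfg black — skip
      codegen black
      lexer→db: db black — skip
      lexer→net: net is gray → back edge
First back edge: lexer → net.

lexer→net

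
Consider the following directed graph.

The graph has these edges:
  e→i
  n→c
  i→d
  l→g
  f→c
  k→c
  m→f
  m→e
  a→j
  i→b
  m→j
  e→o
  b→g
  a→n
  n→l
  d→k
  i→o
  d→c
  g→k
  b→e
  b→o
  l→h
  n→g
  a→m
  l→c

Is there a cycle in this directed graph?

Yes

DFS with white/gray/black marking, starting from n:
n gray
  c gray
  c black
  g gray
    k gray
      k→c: c black — skip
    k black
  g black
  l gray
    l→c: c black — skip
    l→g: g black — skip
    h gray
    h black
  l black
n black
a gray
  m gray
    j gray
    j black
    e gray
      i gray
        d gray
          d→c: c black — skip
          d→k: k black — skip
        d black
        o gray
        o black
        b gray
          b→g: g black — skip
          b→o: o black — skip
          b→e: e is gray → back edge
Back edge found, so a cycle exists: e → i → b → e.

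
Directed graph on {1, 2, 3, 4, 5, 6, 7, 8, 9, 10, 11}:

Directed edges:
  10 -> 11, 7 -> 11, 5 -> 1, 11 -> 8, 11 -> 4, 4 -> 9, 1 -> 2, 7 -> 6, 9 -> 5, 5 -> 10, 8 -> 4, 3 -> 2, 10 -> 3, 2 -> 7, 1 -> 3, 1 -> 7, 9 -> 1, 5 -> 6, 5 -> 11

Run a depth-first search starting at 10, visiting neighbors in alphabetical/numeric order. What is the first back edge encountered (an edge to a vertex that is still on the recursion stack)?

1->2

DFS from 10 (visiting neighbors in alphabetical/numeric order); mark gray on enter, black on exit:
10 gray
  3 gray
    2 gray
      7 gray
        6 gray
        6 black
        11 gray
          4 gray
            9 gray
              1 gray
                1→2: 2 is gray → back edge
First back edge: 1 → 2.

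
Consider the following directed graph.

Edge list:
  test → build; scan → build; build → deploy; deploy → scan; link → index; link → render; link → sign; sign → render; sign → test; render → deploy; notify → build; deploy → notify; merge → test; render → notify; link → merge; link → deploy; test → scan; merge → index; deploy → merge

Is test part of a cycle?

test is on a cycle iff test can reach itself via ≥1 edge.
test → build → deploy → merge → test — yes.

Yes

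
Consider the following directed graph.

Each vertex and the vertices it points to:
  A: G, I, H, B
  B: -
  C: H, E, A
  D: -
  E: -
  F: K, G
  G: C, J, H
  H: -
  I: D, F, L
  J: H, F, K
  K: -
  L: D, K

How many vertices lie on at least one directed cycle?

6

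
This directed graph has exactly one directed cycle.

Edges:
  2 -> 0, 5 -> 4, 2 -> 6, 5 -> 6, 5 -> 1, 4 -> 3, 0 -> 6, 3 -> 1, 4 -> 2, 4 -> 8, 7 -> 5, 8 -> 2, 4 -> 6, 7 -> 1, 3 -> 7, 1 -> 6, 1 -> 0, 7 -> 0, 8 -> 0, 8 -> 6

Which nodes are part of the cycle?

3, 4, 5, 7

DFS with gray/black marking from 5:
5 gray
  4 gray
    3 gray
      7 gray
        7→5: 5 is gray → back edge
Back edge closes the cycle 5 → 4 → 3 → 7 → 5; its vertices are {3, 4, 5, 7}.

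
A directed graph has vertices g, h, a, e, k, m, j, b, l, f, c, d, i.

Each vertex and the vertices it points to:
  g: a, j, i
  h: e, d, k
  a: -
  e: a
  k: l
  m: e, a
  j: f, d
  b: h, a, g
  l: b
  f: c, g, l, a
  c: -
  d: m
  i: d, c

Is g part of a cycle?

Yes

g is on a cycle iff g can reach itself via ≥1 edge.
g → j → f → g — yes.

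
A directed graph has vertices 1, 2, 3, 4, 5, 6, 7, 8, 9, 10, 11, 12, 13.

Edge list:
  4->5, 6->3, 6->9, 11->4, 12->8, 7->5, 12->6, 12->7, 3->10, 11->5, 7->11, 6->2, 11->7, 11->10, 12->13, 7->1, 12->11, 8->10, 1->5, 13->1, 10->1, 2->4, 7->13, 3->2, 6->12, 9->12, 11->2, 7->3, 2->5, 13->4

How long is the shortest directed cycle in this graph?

For each vertex v, BFS finds the shortest path from v back to v.
The shortest such closed walk is 12 → 6 → 12, length 2.

2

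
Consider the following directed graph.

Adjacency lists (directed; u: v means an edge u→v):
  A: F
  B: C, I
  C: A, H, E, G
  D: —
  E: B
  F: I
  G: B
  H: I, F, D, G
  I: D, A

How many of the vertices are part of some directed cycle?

8

A vertex is on a directed cycle iff it belongs to a strongly connected component of size ≥ 2 (or has a self-loop).
The vertices on cycles are {A, B, C, E, F, G, H, I} — 8 in total.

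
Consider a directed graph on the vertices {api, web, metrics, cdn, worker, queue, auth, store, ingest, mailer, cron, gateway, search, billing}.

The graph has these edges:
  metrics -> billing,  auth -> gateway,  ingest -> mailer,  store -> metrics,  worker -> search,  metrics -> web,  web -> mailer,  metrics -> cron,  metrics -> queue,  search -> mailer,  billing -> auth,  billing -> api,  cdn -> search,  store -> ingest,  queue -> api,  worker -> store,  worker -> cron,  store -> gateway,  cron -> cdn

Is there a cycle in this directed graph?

No

DFS with white/gray/black marking, starting from cdn:
cdn gray
  search gray
    mailer gray
    mailer black
  search black
cdn black
api gray
api black
web gray
  web→mailer: mailer black — skip
web black
metrics gray
  billing gray
    billing→api: api black — skip
    auth gray
      gateway gray
      gateway black
    auth black
  billing black
  cron gray
    cron→cdn: cdn black — skip
  cron black
  metrics→web: web black — skip
  queue gray
    queue→api: api black — skip
  queue black
metrics black
worker gray
  worker→search: search black — skip
  worker→cron: cron black — skip
  store gray
    store→gateway: gateway black — skip
    ingest gray
      ingest→mailer: mailer black — skip
    ingest black
    store→metrics: metrics black — skip
  store black
worker black
Every edge goes to a white or black vertex — no back edge, so the graph is acyclic.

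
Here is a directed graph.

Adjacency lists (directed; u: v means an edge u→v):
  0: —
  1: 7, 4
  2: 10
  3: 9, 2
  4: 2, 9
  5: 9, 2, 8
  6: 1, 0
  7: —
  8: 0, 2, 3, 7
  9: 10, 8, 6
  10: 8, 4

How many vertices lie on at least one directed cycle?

8

A vertex is on a directed cycle iff it belongs to a strongly connected component of size ≥ 2 (or has a self-loop).
The vertices on cycles are {1, 2, 3, 4, 6, 8, 9, 10} — 8 in total.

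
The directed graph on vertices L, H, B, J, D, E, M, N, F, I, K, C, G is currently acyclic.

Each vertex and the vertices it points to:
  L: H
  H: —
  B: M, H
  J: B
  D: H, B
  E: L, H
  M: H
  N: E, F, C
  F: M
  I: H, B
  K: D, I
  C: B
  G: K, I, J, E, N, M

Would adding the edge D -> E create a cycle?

No

Adding D→E creates a cycle iff E can already reach D.
Explore from E: no path reaches D. The graph stays acyclic.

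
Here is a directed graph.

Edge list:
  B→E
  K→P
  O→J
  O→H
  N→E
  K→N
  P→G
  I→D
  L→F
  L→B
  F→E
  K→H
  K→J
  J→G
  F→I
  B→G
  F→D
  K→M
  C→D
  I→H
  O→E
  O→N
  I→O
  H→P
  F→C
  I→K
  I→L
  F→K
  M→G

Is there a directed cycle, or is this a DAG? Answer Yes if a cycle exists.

Yes

DFS with white/gray/black marking, starting from E:
E gray
E black
B gray
  B→E: E black — skip
  G gray
  G black
B black
C gray
  D gray
  D black
C black
F gray
  F→D: D black — skip
  F→E: E black — skip
  F→C: C black — skip
  I gray
    K gray
      P gray
        P→G: G black — skip
      P black
      H gray
        H→P: P black — skip
      H black
      J gray
        J→G: G black — skip
      J black
      N gray
        N→E: E black — skip
      N black
      M gray
        M→G: G black — skip
      M black
    K black
    I→D: D black — skip
    L gray
      L→F: F is gray → back edge
Back edge found, so a cycle exists: F → I → L → F.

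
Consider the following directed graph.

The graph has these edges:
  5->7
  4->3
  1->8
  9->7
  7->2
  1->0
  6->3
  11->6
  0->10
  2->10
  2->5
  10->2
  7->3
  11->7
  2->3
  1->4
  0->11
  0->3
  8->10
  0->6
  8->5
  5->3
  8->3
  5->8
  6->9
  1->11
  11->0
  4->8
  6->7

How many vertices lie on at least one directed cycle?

A vertex is on a directed cycle iff it belongs to a strongly connected component of size ≥ 2 (or has a self-loop).
The vertices on cycles are {0, 2, 5, 7, 8, 10, 11} — 7 in total.

7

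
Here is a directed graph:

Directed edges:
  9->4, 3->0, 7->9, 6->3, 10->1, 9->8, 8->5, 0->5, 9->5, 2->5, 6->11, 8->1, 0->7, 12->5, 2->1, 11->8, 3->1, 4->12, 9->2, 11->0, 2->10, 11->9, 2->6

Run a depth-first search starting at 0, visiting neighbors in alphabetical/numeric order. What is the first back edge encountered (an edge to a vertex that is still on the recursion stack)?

3→0

DFS from 0 (visiting neighbors in alphabetical/numeric order); mark gray on enter, black on exit:
0 gray
  5 gray
  5 black
  7 gray
    9 gray
      2 gray
        1 gray
        1 black
        2→5: 5 black — skip
        6 gray
          3 gray
            3→0: 0 is gray → back edge
First back edge: 3 → 0.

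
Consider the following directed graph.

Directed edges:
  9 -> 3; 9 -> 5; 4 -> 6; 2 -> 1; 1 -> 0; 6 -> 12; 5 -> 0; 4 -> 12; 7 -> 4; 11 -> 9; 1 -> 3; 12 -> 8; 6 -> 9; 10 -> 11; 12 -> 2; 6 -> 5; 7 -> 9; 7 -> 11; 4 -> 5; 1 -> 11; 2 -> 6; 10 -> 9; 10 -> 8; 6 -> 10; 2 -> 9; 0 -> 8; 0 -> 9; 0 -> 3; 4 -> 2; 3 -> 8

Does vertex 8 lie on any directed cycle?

8 lies on a cycle iff there is a path from 8 back to itself.
Exploring from 8, it never reaches itself; equivalently, its strongly connected component is a singleton.

No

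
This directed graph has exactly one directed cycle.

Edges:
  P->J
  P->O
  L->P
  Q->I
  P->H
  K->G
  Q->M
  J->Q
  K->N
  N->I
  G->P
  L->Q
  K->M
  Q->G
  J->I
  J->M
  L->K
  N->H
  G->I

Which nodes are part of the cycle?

DFS with gray/black marking from P:
P gray
  J gray
    M gray
    M black
    I gray
    I black
    Q gray
      G gray
        G→I: I black — skip
        G→P: P is gray → back edge
Back edge closes the cycle P → J → Q → G → P; its vertices are {G, J, P, Q}.

G, J, P, Q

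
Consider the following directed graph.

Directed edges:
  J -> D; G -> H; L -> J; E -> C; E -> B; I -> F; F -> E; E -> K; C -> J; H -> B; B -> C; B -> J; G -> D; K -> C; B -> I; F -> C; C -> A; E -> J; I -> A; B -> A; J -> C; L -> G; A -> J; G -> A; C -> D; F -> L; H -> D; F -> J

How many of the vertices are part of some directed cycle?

10

A vertex is on a directed cycle iff it belongs to a strongly connected component of size ≥ 2 (or has a self-loop).
The vertices on cycles are {A, B, C, E, F, G, H, I, J, L} — 10 in total.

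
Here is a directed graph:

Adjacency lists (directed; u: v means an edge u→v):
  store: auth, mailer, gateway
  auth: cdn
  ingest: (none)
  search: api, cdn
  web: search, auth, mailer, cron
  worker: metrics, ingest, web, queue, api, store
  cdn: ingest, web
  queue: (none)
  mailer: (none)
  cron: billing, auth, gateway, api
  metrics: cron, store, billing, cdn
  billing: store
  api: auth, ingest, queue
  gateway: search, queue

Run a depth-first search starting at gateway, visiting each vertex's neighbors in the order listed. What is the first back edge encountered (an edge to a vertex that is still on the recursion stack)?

web→search

DFS from gateway (visiting each vertex's neighbors in the order listed); mark gray on enter, black on exit:
gateway gray
  search gray
    api gray
      auth gray
        cdn gray
          ingest gray
          ingest black
          web gray
            web→search: search is gray → back edge
First back edge: web → search.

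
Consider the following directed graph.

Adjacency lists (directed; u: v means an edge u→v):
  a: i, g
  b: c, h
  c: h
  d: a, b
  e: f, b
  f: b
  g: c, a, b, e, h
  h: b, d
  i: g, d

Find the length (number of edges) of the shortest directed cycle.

For each vertex v, BFS finds the shortest path from v back to v.
The shortest such closed walk is a → g → a, length 2.

2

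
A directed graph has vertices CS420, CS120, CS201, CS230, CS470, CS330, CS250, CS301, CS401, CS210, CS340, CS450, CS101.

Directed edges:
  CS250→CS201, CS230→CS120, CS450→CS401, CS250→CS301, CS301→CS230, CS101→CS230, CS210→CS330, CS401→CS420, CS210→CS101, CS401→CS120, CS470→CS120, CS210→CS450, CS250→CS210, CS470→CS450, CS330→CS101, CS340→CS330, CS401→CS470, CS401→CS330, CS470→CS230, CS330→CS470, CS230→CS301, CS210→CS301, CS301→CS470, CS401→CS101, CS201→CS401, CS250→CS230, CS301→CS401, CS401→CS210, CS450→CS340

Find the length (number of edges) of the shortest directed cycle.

2

For each vertex v, BFS finds the shortest path from v back to v.
The shortest such closed walk is CS301 → CS230 → CS301, length 2.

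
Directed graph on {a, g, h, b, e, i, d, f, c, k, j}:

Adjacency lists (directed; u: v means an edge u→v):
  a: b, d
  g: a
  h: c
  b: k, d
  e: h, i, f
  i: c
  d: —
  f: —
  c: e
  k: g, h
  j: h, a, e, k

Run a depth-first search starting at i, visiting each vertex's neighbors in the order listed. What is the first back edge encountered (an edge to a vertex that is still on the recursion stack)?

DFS from i (visiting each vertex's neighbors in the order listed); mark gray on enter, black on exit:
i gray
  c gray
    e gray
      h gray
        h→c: c is gray → back edge
First back edge: h → c.

h->c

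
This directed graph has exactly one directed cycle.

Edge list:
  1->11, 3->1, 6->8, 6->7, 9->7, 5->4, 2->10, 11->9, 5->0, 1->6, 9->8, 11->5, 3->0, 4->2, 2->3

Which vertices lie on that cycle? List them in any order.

DFS with gray/black marking from 1:
1 gray
  6 gray
    8 gray
    8 black
    7 gray
    7 black
  6 black
  11 gray
    9 gray
      9→8: 8 black — skip
      9→7: 7 black — skip
    9 black
    5 gray
      0 gray
      0 black
      4 gray
        2 gray
          10 gray
          10 black
          3 gray
            3→1: 1 is gray → back edge
Back edge closes the cycle 1 → 11 → 5 → 4 → 2 → 3 → 1; its vertices are {1, 2, 3, 4, 5, 11}.

1, 2, 3, 4, 5, 11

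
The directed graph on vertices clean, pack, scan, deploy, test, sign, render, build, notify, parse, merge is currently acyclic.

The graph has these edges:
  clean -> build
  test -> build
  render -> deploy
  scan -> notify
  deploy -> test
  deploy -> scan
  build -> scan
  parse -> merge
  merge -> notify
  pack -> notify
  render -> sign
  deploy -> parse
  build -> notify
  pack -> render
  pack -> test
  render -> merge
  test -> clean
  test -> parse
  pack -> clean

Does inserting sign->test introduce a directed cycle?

Adding sign→test creates a cycle iff test can already reach sign.
Explore from test: no path reaches sign. The graph stays acyclic.

No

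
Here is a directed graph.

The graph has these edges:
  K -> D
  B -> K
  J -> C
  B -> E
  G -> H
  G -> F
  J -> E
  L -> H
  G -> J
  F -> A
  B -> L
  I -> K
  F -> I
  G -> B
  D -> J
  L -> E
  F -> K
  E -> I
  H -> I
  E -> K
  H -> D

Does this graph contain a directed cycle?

Yes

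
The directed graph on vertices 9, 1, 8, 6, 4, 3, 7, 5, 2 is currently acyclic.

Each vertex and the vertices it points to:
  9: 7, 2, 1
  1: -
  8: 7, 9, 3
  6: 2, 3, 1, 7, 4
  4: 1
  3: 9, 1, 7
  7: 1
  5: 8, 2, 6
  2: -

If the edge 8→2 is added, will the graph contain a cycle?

Adding 8→2 creates a cycle iff 2 can already reach 8.
Explore from 2: no path reaches 8. The graph stays acyclic.

No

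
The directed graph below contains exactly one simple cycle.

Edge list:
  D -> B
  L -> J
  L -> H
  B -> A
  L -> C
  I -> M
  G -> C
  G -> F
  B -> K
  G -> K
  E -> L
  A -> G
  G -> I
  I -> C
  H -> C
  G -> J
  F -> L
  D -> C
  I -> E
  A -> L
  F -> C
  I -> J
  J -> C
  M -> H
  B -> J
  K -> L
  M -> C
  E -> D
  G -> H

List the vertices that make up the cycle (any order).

A, B, D, E, G, I

DFS with gray/black marking from B:
B gray
  J gray
    C gray
    C black
  J black
  K gray
    L gray
      H gray
        H→C: C black — skip
      H black
      L→J: J black — skip
      L→C: C black — skip
    L black
  K black
  A gray
    A→L: L black — skip
    G gray
      G→H: H black — skip
      G→C: C black — skip
      G→J: J black — skip
      F gray
        F→C: C black — skip
        F→L: L black — skip
      F black
      I gray
        E gray
          E→L: L black — skip
          D gray
            D→B: B is gray → back edge
Back edge closes the cycle B → A → G → I → E → D → B; its vertices are {A, B, D, E, G, I}.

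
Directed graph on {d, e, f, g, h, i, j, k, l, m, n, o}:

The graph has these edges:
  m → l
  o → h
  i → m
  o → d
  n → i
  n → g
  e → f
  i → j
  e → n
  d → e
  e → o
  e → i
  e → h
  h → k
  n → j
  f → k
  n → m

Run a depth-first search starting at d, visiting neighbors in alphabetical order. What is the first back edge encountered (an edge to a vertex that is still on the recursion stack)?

DFS from d (visiting neighbors in alphabetical order); mark gray on enter, black on exit:
d gray
  e gray
    f gray
      k gray
      k black
    f black
    h gray
      h→k: k black — skip
    h black
    i gray
      j gray
      j black
      m gray
        l gray
        l black
      m black
    i black
    n gray
      g gray
      g black
      n→i: i black — skip
      n→j: j black — skip
      n→m: m black — skip
    n black
    o gray
      o→d: d is gray → back edge
First back edge: o → d.

o->d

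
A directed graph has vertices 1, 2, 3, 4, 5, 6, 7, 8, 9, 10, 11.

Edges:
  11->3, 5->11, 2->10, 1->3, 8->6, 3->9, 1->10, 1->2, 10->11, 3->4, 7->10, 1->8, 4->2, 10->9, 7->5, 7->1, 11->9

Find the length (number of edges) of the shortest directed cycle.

For each vertex v, BFS finds the shortest path from v back to v.
The shortest such closed walk is 3 → 4 → 2 → 10 → 11 → 3, length 5.

5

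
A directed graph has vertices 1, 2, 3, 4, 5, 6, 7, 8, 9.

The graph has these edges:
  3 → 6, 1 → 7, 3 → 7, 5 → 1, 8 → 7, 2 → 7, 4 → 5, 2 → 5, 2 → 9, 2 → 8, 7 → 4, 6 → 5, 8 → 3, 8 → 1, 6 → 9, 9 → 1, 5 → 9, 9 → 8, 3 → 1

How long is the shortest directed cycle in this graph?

For each vertex v, BFS finds the shortest path from v back to v.
The shortest such closed walk is 8 → 3 → 6 → 9 → 8, length 4.

4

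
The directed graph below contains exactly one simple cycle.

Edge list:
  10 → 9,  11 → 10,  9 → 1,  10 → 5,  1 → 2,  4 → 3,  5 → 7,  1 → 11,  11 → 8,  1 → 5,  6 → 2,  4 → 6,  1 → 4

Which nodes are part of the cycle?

DFS with gray/black marking from 1:
1 gray
  2 gray
  2 black
  11 gray
    8 gray
    8 black
    10 gray
      5 gray
        7 gray
        7 black
      5 black
      9 gray
        9→1: 1 is gray → back edge
Back edge closes the cycle 1 → 11 → 10 → 9 → 1; its vertices are {1, 9, 10, 11}.

1, 9, 10, 11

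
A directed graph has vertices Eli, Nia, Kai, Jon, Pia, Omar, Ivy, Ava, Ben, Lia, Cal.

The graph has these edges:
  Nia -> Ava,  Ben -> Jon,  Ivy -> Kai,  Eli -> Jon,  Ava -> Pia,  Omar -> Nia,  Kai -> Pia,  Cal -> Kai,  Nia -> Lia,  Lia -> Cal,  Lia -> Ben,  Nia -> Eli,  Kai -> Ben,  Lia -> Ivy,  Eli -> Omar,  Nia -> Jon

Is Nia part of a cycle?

Yes

Nia is on a cycle iff Nia can reach itself via ≥1 edge.
Nia → Eli → Omar → Nia — yes.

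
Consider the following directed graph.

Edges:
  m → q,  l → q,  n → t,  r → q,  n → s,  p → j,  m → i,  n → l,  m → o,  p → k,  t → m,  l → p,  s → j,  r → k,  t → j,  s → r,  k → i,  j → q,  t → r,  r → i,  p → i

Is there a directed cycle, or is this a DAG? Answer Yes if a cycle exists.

DFS with white/gray/black marking, starting from o:
o gray
o black
i gray
i black
j gray
  q gray
  q black
j black
k gray
  k→i: i black — skip
k black
l gray
  p gray
    p→i: i black — skip
    p→k: k black — skip
    p→j: j black — skip
  p black
  l→q: q black — skip
l black
m gray
  m→o: o black — skip
  m→i: i black — skip
  m→q: q black — skip
m black
n gray
  t gray
    r gray
      r→i: i black — skip
      r→k: k black — skip
      r→q: q black — skip
    r black
    t→m: m black — skip
    t→j: j black — skip
  t black
  s gray
    s→r: r black — skip
    s→j: j black — skip
  s black
  n→l: l black — skip
n black
Every edge goes to a white or black vertex — no back edge, so the graph is acyclic.

No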